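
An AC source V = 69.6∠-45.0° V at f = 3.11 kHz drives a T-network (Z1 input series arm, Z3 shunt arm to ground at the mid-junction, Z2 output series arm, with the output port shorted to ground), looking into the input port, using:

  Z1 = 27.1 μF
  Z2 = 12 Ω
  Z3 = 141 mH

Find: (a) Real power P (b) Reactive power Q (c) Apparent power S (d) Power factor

Step 1 — Angular frequency: ω = 2π·f = 2π·3110 = 1.954e+04 rad/s.
Step 2 — Component impedances:
  Z1: Z = 1/(jωC) = -j/(ω·C) = 0 - j1.888 Ω
  Z2: Z = R = 12 Ω
  Z3: Z = jωL = j·1.954e+04·0.141 = 0 + j2755 Ω
Step 3 — With the output port shorted to ground, the output series arm Z2 runs from the junction to ground; the shunt arm Z3 also runs from the junction to ground. They appear in parallel: Z3 || Z2 = 12 + j0.05226 Ω.
Step 4 — Series with input arm Z1: Z_in = Z1 + (Z3 || Z2) = 12 - j1.836 Ω = 12.14∠-8.7° Ω.
Step 5 — Source phasor: V = 69.6∠-45.0° V = 49.21 - j49.21 V.
Step 6 — Current: I = V / Z = 4.621 - j3.394 A = 5.733∠-36.3° A.
Step 7 — Complex power: S = V·I* = 394.5 - j60.36 VA.
Step 8 — Real power: P = Re(S) = 394.5 W.
Step 9 — Reactive power: Q = Im(S) = -60.36 VAR.
Step 10 — Apparent power: |S| = 399 VA.
Step 11 — Power factor: PF = P/|S| = 0.9885 (leading).

(a) P = 394.5 W  (b) Q = -60.36 VAR  (c) S = 399 VA  (d) PF = 0.9885 (leading)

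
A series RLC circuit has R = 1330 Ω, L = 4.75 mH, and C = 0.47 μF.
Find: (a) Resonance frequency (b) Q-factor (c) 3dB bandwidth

Step 1 — Resonance: ω₀ = 1/√(LC) = 1/√(0.00475·4.7e-07) = 2.116e+04 rad/s.
Step 2 — f₀ = ω₀/(2π) = 3368 Hz.
Step 3 — Series Q: Q = ω₀L/R = 2.116e+04·0.00475/1330 = 0.07559.
Step 4 — Bandwidth: Δω = ω₀/Q = 2.8e+05 rad/s; BW = Δω/(2π) = 4.456e+04 Hz.

(a) f₀ = 3368 Hz  (b) Q = 0.07559  (c) BW = 4.456e+04 Hz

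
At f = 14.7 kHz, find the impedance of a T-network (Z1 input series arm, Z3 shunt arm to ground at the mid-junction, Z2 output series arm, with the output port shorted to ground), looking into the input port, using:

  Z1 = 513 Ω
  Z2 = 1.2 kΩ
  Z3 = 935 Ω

Step 1 — Angular frequency: ω = 2π·f = 2π·1.47e+04 = 9.236e+04 rad/s.
Step 2 — Component impedances:
  Z1: Z = R = 513 Ω
  Z2: Z = R = 1200 Ω
  Z3: Z = R = 935 Ω
Step 3 — With the output port shorted to ground, the output series arm Z2 runs from the junction to ground; the shunt arm Z3 also runs from the junction to ground. They appear in parallel: Z3 || Z2 = 525.5 Ω.
Step 4 — Series with input arm Z1: Z_in = Z1 + (Z3 || Z2) = 1039 Ω = 1039∠0.0° Ω.

Z = 1039 Ω = 1039∠0.0° Ω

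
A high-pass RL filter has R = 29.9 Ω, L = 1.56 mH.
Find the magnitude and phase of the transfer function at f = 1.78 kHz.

Step 1 — Angular frequency: ω = 2π·1780 = 1.118e+04 rad/s.
Step 2 — Transfer function: H(jω) = jωL/(R + jωL).
Step 3 — Numerator jωL = j·17.45; denominator R + jωL = 29.9 + j17.45.
Step 4 — H = 0.254 + j0.4353.
Step 5 — Magnitude: |H| = 0.504 (-6.0 dB); phase: φ = 59.7°.

|H| = 0.504 (-6.0 dB), φ = 59.7°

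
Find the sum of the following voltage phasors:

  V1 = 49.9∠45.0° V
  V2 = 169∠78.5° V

Step 1 — Convert each phasor to rectangular form:
  V1 = 49.9·(cos(45.0°) + j·sin(45.0°)) = 35.28 + j35.28 V
  V2 = 169·(cos(78.5°) + j·sin(78.5°)) = 33.69 + j165.6 V
Step 2 — Sum components: V_total = 68.98 + j200.9 V.
Step 3 — Convert to polar: |V_total| = 212.4 V, ∠V_total = 71.0°.

V_total = 212.4∠71.0° V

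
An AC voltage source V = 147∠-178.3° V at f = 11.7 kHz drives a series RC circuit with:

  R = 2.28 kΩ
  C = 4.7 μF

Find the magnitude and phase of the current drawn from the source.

Step 1 — Angular frequency: ω = 2π·f = 2π·1.17e+04 = 7.351e+04 rad/s.
Step 2 — Component impedances:
  R: Z = R = 2280 Ω
  C: Z = 1/(jωC) = -j/(ω·C) = 0 - j2.894 Ω
Step 3 — Series combination: Z_total = R + C = 2280 - j2.894 Ω = 2280∠-0.1° Ω.
Step 4 — Source phasor: V = 147∠-178.3° V = -146.9 - j4.361 V.
Step 5 — Ohm's law: I = V / Z_total = (-146.9 - j4.361) / (2280 - j2.894) = -0.06444 - j0.001994 A.
Step 6 — Convert to polar: |I| = 0.06447 A, ∠I = -178.2°.

I = 0.06447∠-178.2° A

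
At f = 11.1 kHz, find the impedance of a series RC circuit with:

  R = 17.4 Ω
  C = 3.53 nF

Step 1 — Angular frequency: ω = 2π·f = 2π·1.11e+04 = 6.974e+04 rad/s.
Step 2 — Component impedances:
  R: Z = R = 17.4 Ω
  C: Z = 1/(jωC) = -j/(ω·C) = 0 - j4062 Ω
Step 3 — Series combination: Z_total = R + C = 17.4 - j4062 Ω = 4062∠-89.8° Ω.

Z = 17.4 - j4062 Ω = 4062∠-89.8° Ω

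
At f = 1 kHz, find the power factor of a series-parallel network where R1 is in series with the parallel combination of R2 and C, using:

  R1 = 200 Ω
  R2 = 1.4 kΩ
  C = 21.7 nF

Step 1 — Angular frequency: ω = 2π·f = 2π·1000 = 6283 rad/s.
Step 2 — Component impedances:
  R1: Z = R = 200 Ω
  R2: Z = R = 1400 Ω
  C: Z = 1/(jωC) = -j/(ω·C) = 0 - j7334 Ω
Step 3 — Parallel branch: R2 || C = 1/(1/R2 + 1/C) = 1351 - j257.8 Ω.
Step 4 — Series with R1: Z_total = R1 + (R2 || C) = 1551 - j257.8 Ω = 1572∠-9.4° Ω.
Step 5 — Power factor: PF = cos(φ) = Re(Z)/|Z| = 1550.8/1572.1 = 0.9865.
Step 6 — Type: Im(Z) = -257.8 ⇒ leading (phase φ = -9.4°).

PF = 0.9865 (leading, φ = -9.4°)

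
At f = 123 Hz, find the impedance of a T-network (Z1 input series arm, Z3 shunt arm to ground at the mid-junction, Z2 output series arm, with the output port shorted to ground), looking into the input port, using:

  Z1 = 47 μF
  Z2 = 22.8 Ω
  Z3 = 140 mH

Step 1 — Angular frequency: ω = 2π·f = 2π·123 = 772.8 rad/s.
Step 2 — Component impedances:
  Z1: Z = 1/(jωC) = -j/(ω·C) = 0 - j27.53 Ω
  Z2: Z = R = 22.8 Ω
  Z3: Z = jωL = j·772.8·0.14 = 0 + j108.2 Ω
Step 3 — With the output port shorted to ground, the output series arm Z2 runs from the junction to ground; the shunt arm Z3 also runs from the junction to ground. They appear in parallel: Z3 || Z2 = 21.83 + j4.6 Ω.
Step 4 — Series with input arm Z1: Z_in = Z1 + (Z3 || Z2) = 21.83 - j22.93 Ω = 31.66∠-46.4° Ω.

Z = 21.83 - j22.93 Ω = 31.66∠-46.4° Ω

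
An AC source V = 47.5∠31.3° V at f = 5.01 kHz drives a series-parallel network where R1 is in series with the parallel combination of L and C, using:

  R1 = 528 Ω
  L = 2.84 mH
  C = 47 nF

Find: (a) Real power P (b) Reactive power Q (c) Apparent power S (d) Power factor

Step 1 — Angular frequency: ω = 2π·f = 2π·5010 = 3.148e+04 rad/s.
Step 2 — Component impedances:
  R1: Z = R = 528 Ω
  L: Z = jωL = j·3.148e+04·0.00284 = 0 + j89.4 Ω
  C: Z = 1/(jωC) = -j/(ω·C) = 0 - j675.9 Ω
Step 3 — Parallel branch: L || C = 1/(1/L + 1/C) = 0 + j103 Ω.
Step 4 — Series with R1: Z_total = R1 + (L || C) = 528 + j103 Ω = 538∠11.0° Ω.
Step 5 — Source phasor: V = 47.5∠31.3° V = 40.59 + j24.68 V.
Step 6 — Current: I = V / Z = 0.08283 + j0.03057 A = 0.0883∠20.3° A.
Step 7 — Complex power: S = V·I* = 4.116 + j0.8032 VA.
Step 8 — Real power: P = Re(S) = 4.116 W.
Step 9 — Reactive power: Q = Im(S) = 0.8032 VAR.
Step 10 — Apparent power: |S| = 4.194 VA.
Step 11 — Power factor: PF = P/|S| = 0.9815 (lagging).

(a) P = 4.116 W  (b) Q = 0.8032 VAR  (c) S = 4.194 VA  (d) PF = 0.9815 (lagging)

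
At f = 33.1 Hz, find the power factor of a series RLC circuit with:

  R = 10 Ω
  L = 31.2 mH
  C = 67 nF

Step 1 — Angular frequency: ω = 2π·f = 2π·33.1 = 208 rad/s.
Step 2 — Component impedances:
  R: Z = R = 10 Ω
  L: Z = jωL = j·208·0.0312 = 0 + j6.489 Ω
  C: Z = 1/(jωC) = -j/(ω·C) = 0 - j7.177e+04 Ω
Step 3 — Series combination: Z_total = R + L + C = 10 - j7.176e+04 Ω = 7.176e+04∠-90.0° Ω.
Step 4 — Power factor: PF = cos(φ) = Re(Z)/|Z| = 10/7.176e+04 = 0.0001394.
Step 5 — Type: Im(Z) = -7.176e+04 ⇒ leading (phase φ = -90.0°).

PF = 0.0001394 (leading, φ = -90.0°)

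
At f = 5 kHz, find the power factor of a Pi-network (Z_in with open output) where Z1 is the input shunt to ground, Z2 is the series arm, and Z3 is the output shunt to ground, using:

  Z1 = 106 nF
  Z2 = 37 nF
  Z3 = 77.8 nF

Step 1 — Angular frequency: ω = 2π·f = 2π·5000 = 3.142e+04 rad/s.
Step 2 — Component impedances:
  Z1: Z = 1/(jωC) = -j/(ω·C) = 0 - j300.3 Ω
  Z2: Z = 1/(jωC) = -j/(ω·C) = 0 - j860.3 Ω
  Z3: Z = 1/(jωC) = -j/(ω·C) = 0 - j409.1 Ω
Step 3 — With open output, the series arm Z2 and the output shunt Z3 appear in series to ground: Z2 + Z3 = 0 - j1269 Ω.
Step 4 — Parallel with input shunt Z1: Z_in = Z1 || (Z2 + Z3) = 0 - j242.8 Ω = 242.8∠-90.0° Ω.
Step 5 — Power factor: PF = cos(φ) = Re(Z)/|Z| = 0/242.8 = 0.
Step 6 — Type: Im(Z) = -242.8 ⇒ leading (phase φ = -90.0°).

PF = 0 (leading, φ = -90.0°)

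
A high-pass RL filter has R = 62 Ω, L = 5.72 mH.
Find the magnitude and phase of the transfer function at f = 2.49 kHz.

Step 1 — Angular frequency: ω = 2π·2490 = 1.565e+04 rad/s.
Step 2 — Transfer function: H(jω) = jωL/(R + jωL).
Step 3 — Numerator jωL = j·89.49; denominator R + jωL = 62 + j89.49.
Step 4 — H = 0.6757 + j0.4681.
Step 5 — Magnitude: |H| = 0.822 (-1.7 dB); phase: φ = 34.7°.

|H| = 0.822 (-1.7 dB), φ = 34.7°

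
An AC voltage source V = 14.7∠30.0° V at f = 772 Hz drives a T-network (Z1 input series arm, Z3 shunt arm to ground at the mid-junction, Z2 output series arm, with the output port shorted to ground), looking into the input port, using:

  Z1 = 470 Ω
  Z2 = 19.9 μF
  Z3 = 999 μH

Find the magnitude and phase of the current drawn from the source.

Step 1 — Angular frequency: ω = 2π·f = 2π·772 = 4851 rad/s.
Step 2 — Component impedances:
  Z1: Z = R = 470 Ω
  Z2: Z = 1/(jωC) = -j/(ω·C) = 0 - j10.36 Ω
  Z3: Z = jωL = j·4851·0.000999 = 0 + j4.846 Ω
Step 3 — With the output port shorted to ground, the output series arm Z2 runs from the junction to ground; the shunt arm Z3 also runs from the junction to ground. They appear in parallel: Z3 || Z2 = 0 + j9.104 Ω.
Step 4 — Series with input arm Z1: Z_in = Z1 + (Z3 || Z2) = 470 + j9.104 Ω = 470.1∠1.1° Ω.
Step 5 — Source phasor: V = 14.7∠30.0° V = 12.73 + j7.35 V.
Step 6 — Ohm's law: I = V / Z_total = (12.73 + j7.35) / (470 + j9.104) = 0.02738 + j0.01511 A.
Step 7 — Convert to polar: |I| = 0.03127 A, ∠I = 28.9°.

I = 0.03127∠28.9° A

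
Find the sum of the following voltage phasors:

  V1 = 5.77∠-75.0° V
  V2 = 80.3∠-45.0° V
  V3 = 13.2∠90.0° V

Step 1 — Convert each phasor to rectangular form:
  V1 = 5.77·(cos(-75.0°) + j·sin(-75.0°)) = 1.493 - j5.573 V
  V2 = 80.3·(cos(-45.0°) + j·sin(-45.0°)) = 56.78 - j56.78 V
  V3 = 13.2·(cos(90.0°) + j·sin(90.0°)) = 0 + j13.2 V
Step 2 — Sum components: V_total = 58.27 - j49.15 V.
Step 3 — Convert to polar: |V_total| = 76.24 V, ∠V_total = -40.1°.

V_total = 76.24∠-40.1° V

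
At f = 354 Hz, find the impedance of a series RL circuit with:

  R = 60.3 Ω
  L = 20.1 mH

Step 1 — Angular frequency: ω = 2π·f = 2π·354 = 2224 rad/s.
Step 2 — Component impedances:
  R: Z = R = 60.3 Ω
  L: Z = jωL = j·2224·0.0201 = 0 + j44.71 Ω
Step 3 — Series combination: Z_total = R + L = 60.3 + j44.71 Ω = 75.07∠36.6° Ω.

Z = 60.3 + j44.71 Ω = 75.07∠36.6° Ω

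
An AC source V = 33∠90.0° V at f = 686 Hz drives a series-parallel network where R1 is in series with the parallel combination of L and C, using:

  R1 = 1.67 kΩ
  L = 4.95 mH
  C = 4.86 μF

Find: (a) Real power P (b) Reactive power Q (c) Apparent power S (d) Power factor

Step 1 — Angular frequency: ω = 2π·f = 2π·686 = 4310 rad/s.
Step 2 — Component impedances:
  R1: Z = R = 1670 Ω
  L: Z = jωL = j·4310·0.00495 = 0 + j21.34 Ω
  C: Z = 1/(jωC) = -j/(ω·C) = 0 - j47.74 Ω
Step 3 — Parallel branch: L || C = 1/(1/L + 1/C) = 0 + j38.58 Ω.
Step 4 — Series with R1: Z_total = R1 + (L || C) = 1670 + j38.58 Ω = 1670∠1.3° Ω.
Step 5 — Source phasor: V = 33∠90.0° V = 0 + j33 V.
Step 6 — Current: I = V / Z = 0.0004562 + j0.01975 A = 0.01976∠88.7° A.
Step 7 — Complex power: S = V·I* = 0.6517 + j0.01506 VA.
Step 8 — Real power: P = Re(S) = 0.6517 W.
Step 9 — Reactive power: Q = Im(S) = 0.01506 VAR.
Step 10 — Apparent power: |S| = 0.6519 VA.
Step 11 — Power factor: PF = P/|S| = 0.9997 (lagging).

(a) P = 0.6517 W  (b) Q = 0.01506 VAR  (c) S = 0.6519 VA  (d) PF = 0.9997 (lagging)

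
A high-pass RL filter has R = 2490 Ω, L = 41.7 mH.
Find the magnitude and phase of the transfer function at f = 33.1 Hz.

Step 1 — Angular frequency: ω = 2π·33.1 = 208 rad/s.
Step 2 — Transfer function: H(jω) = jωL/(R + jωL).
Step 3 — Numerator jωL = j·8.672; denominator R + jωL = 2490 + j8.672.
Step 4 — H = 1.213e-05 + j0.003483.
Step 5 — Magnitude: |H| = 0.003483 (-49.2 dB); phase: φ = 89.8°.

|H| = 0.003483 (-49.2 dB), φ = 89.8°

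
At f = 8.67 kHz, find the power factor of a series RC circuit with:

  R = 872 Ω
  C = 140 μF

Step 1 — Angular frequency: ω = 2π·f = 2π·8670 = 5.448e+04 rad/s.
Step 2 — Component impedances:
  R: Z = R = 872 Ω
  C: Z = 1/(jωC) = -j/(ω·C) = 0 - j0.1311 Ω
Step 3 — Series combination: Z_total = R + C = 872 - j0.1311 Ω = 872∠-0.0° Ω.
Step 4 — Power factor: PF = cos(φ) = Re(Z)/|Z| = 872/872 = 1.
Step 5 — Type: Im(Z) = -0.1311 ⇒ leading (phase φ = -0.0°).

PF = 1 (leading, φ = -0.0°)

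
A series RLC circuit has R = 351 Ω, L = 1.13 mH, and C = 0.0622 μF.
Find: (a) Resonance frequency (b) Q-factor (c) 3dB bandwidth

Step 1 — Resonance: ω₀ = 1/√(LC) = 1/√(0.00113·6.22e-08) = 1.193e+05 rad/s.
Step 2 — f₀ = ω₀/(2π) = 1.898e+04 Hz.
Step 3 — Series Q: Q = ω₀L/R = 1.193e+05·0.00113/351 = 0.384.
Step 4 — Bandwidth: Δω = ω₀/Q = 3.106e+05 rad/s; BW = Δω/(2π) = 4.944e+04 Hz.

(a) f₀ = 1.898e+04 Hz  (b) Q = 0.384  (c) BW = 4.944e+04 Hz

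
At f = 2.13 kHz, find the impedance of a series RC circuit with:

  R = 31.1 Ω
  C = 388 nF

Step 1 — Angular frequency: ω = 2π·f = 2π·2130 = 1.338e+04 rad/s.
Step 2 — Component impedances:
  R: Z = R = 31.1 Ω
  C: Z = 1/(jωC) = -j/(ω·C) = 0 - j192.6 Ω
Step 3 — Series combination: Z_total = R + C = 31.1 - j192.6 Ω = 195.1∠-80.8° Ω.

Z = 31.1 - j192.6 Ω = 195.1∠-80.8° Ω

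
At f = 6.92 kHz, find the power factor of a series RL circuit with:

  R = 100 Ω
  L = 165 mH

Step 1 — Angular frequency: ω = 2π·f = 2π·6920 = 4.348e+04 rad/s.
Step 2 — Component impedances:
  R: Z = R = 100 Ω
  L: Z = jωL = j·4.348e+04·0.165 = 0 + j7174 Ω
Step 3 — Series combination: Z_total = R + L = 100 + j7174 Ω = 7175∠89.2° Ω.
Step 4 — Power factor: PF = cos(φ) = Re(Z)/|Z| = 100/7175 = 0.01394.
Step 5 — Type: Im(Z) = 7174 ⇒ lagging (phase φ = 89.2°).

PF = 0.01394 (lagging, φ = 89.2°)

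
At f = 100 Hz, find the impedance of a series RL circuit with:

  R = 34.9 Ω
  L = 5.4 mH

Step 1 — Angular frequency: ω = 2π·f = 2π·100 = 628.3 rad/s.
Step 2 — Component impedances:
  R: Z = R = 34.9 Ω
  L: Z = jωL = j·628.3·0.0054 = 0 + j3.393 Ω
Step 3 — Series combination: Z_total = R + L = 34.9 + j3.393 Ω = 35.06∠5.6° Ω.

Z = 34.9 + j3.393 Ω = 35.06∠5.6° Ω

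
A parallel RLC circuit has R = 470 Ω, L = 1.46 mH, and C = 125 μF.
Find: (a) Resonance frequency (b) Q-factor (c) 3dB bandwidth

Step 1 — Resonance: ω₀ = 1/√(LC) = 1/√(0.00146·0.000125) = 2341 rad/s.
Step 2 — f₀ = ω₀/(2π) = 372.6 Hz.
Step 3 — Parallel Q: Q = R/(ω₀L) = 470/(2341·0.00146) = 137.5.
Step 4 — Bandwidth: Δω = ω₀/Q = 17.02 rad/s; BW = Δω/(2π) = 2.709 Hz.

(a) f₀ = 372.6 Hz  (b) Q = 137.5  (c) BW = 2.709 Hz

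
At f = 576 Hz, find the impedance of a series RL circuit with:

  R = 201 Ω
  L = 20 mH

Step 1 — Angular frequency: ω = 2π·f = 2π·576 = 3619 rad/s.
Step 2 — Component impedances:
  R: Z = R = 201 Ω
  L: Z = jωL = j·3619·0.02 = 0 + j72.38 Ω
Step 3 — Series combination: Z_total = R + L = 201 + j72.38 Ω = 213.6∠19.8° Ω.

Z = 201 + j72.38 Ω = 213.6∠19.8° Ω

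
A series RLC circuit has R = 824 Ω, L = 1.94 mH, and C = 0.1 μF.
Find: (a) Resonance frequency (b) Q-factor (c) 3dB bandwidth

Step 1 — Resonance condition Im(Z)=0 gives ω₀ = 1/√(LC).
Step 2 — ω₀ = 1/√(0.00194·1e-07) = 7.18e+04 rad/s.
Step 3 — f₀ = ω₀/(2π) = 1.143e+04 Hz.
Step 4 — Series Q: Q = ω₀L/R = 7.18e+04·0.00194/824 = 0.169.
Step 5 — 3dB bandwidth: Δω = ω₀/Q = 4.247e+05 rad/s; BW = Δω/(2π) = 6.76e+04 Hz.

(a) f₀ = 1.143e+04 Hz  (b) Q = 0.169  (c) BW = 6.76e+04 Hz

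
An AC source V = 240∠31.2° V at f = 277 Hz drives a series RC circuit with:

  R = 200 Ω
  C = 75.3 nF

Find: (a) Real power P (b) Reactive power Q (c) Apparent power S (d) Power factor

Step 1 — Angular frequency: ω = 2π·f = 2π·277 = 1740 rad/s.
Step 2 — Component impedances:
  R: Z = R = 200 Ω
  C: Z = 1/(jωC) = -j/(ω·C) = 0 - j7630 Ω
Step 3 — Series combination: Z_total = R + C = 200 - j7630 Ω = 7633∠-88.5° Ω.
Step 4 — Source phasor: V = 240∠31.2° V = 205.3 + j124.3 V.
Step 5 — Current: I = V / Z = -0.01558 + j0.02731 A = 0.03144∠119.7° A.
Step 6 — Complex power: S = V·I* = 0.1977 - j7.544 VA.
Step 7 — Real power: P = Re(S) = 0.1977 W.
Step 8 — Reactive power: Q = Im(S) = -7.544 VAR.
Step 9 — Apparent power: |S| = 7.546 VA.
Step 10 — Power factor: PF = P/|S| = 0.0262 (leading).

(a) P = 0.1977 W  (b) Q = -7.544 VAR  (c) S = 7.546 VA  (d) PF = 0.0262 (leading)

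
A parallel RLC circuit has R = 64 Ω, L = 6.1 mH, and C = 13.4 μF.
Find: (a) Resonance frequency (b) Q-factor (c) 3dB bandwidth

Step 1 — Resonance: ω₀ = 1/√(LC) = 1/√(0.0061·1.34e-05) = 3498 rad/s.
Step 2 — f₀ = ω₀/(2π) = 556.7 Hz.
Step 3 — Parallel Q: Q = R/(ω₀L) = 64/(3498·0.0061) = 3.
Step 4 — Bandwidth: Δω = ω₀/Q = 1166 rad/s; BW = Δω/(2π) = 185.6 Hz.

(a) f₀ = 556.7 Hz  (b) Q = 3  (c) BW = 185.6 Hz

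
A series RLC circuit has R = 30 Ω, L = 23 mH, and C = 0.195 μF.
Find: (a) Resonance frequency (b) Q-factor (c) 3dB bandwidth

Step 1 — Resonance: ω₀ = 1/√(LC) = 1/√(0.023·1.95e-07) = 1.493e+04 rad/s.
Step 2 — f₀ = ω₀/(2π) = 2377 Hz.
Step 3 — Series Q: Q = ω₀L/R = 1.493e+04·0.023/30 = 11.45.
Step 4 — Bandwidth: Δω = ω₀/Q = 1304 rad/s; BW = Δω/(2π) = 207.6 Hz.

(a) f₀ = 2377 Hz  (b) Q = 11.45  (c) BW = 207.6 Hz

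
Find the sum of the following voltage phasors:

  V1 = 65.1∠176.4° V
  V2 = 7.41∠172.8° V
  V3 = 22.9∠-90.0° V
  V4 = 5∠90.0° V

Step 1 — Convert each phasor to rectangular form:
  V1 = 65.1·(cos(176.4°) + j·sin(176.4°)) = -64.97 + j4.088 V
  V2 = 7.41·(cos(172.8°) + j·sin(172.8°)) = -7.352 + j0.9287 V
  V3 = 22.9·(cos(-90.0°) + j·sin(-90.0°)) = 0 - j22.9 V
  V4 = 5·(cos(90.0°) + j·sin(90.0°)) = 0 + j5 V
Step 2 — Sum components: V_total = -72.32 - j12.88 V.
Step 3 — Convert to polar: |V_total| = 73.46 V, ∠V_total = -169.9°.

V_total = 73.46∠-169.9° V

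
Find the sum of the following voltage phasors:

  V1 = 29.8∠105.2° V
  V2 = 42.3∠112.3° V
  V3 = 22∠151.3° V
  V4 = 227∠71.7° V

Step 1 — Convert each phasor to rectangular form:
  V1 = 29.8·(cos(105.2°) + j·sin(105.2°)) = -7.813 + j28.76 V
  V2 = 42.3·(cos(112.3°) + j·sin(112.3°)) = -16.05 + j39.14 V
  V3 = 22·(cos(151.3°) + j·sin(151.3°)) = -19.3 + j10.56 V
  V4 = 227·(cos(71.7°) + j·sin(71.7°)) = 71.28 + j215.5 V
Step 2 — Sum components: V_total = 28.11 + j294 V.
Step 3 — Convert to polar: |V_total| = 295.3 V, ∠V_total = 84.5°.

V_total = 295.3∠84.5° V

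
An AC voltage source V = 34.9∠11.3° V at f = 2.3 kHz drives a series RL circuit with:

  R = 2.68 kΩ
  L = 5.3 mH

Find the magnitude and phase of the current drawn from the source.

Step 1 — Angular frequency: ω = 2π·f = 2π·2300 = 1.445e+04 rad/s.
Step 2 — Component impedances:
  R: Z = R = 2680 Ω
  L: Z = jωL = j·1.445e+04·0.0053 = 0 + j76.59 Ω
Step 3 — Series combination: Z_total = R + L = 2680 + j76.59 Ω = 2681∠1.6° Ω.
Step 4 — Source phasor: V = 34.9∠11.3° V = 34.22 + j6.839 V.
Step 5 — Ohm's law: I = V / Z_total = (34.22 + j6.839) / (2680 + j76.59) = 0.01283 + j0.002185 A.
Step 6 — Convert to polar: |I| = 0.01302 A, ∠I = 9.7°.

I = 0.01302∠9.7° A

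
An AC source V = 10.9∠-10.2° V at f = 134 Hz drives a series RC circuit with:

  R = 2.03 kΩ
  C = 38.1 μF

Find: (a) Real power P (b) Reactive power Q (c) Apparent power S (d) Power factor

Step 1 — Angular frequency: ω = 2π·f = 2π·134 = 841.9 rad/s.
Step 2 — Component impedances:
  R: Z = R = 2030 Ω
  C: Z = 1/(jωC) = -j/(ω·C) = 0 - j31.17 Ω
Step 3 — Series combination: Z_total = R + C = 2030 - j31.17 Ω = 2030∠-0.9° Ω.
Step 4 — Source phasor: V = 10.9∠-10.2° V = 10.73 - j1.93 V.
Step 5 — Current: I = V / Z = 0.005298 - j0.0008695 A = 0.005369∠-9.3° A.
Step 6 — Complex power: S = V·I* = 0.05851 - j0.0008986 VA.
Step 7 — Real power: P = Re(S) = 0.05851 W.
Step 8 — Reactive power: Q = Im(S) = -0.0008986 VAR.
Step 9 — Apparent power: |S| = 0.05852 VA.
Step 10 — Power factor: PF = P/|S| = 0.9999 (leading).

(a) P = 0.05851 W  (b) Q = -0.0008986 VAR  (c) S = 0.05852 VA  (d) PF = 0.9999 (leading)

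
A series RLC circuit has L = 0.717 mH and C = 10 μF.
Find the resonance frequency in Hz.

Step 1 — Resonance condition Im(Z)=0 gives ω₀ = 1/√(LC).
Step 2 — ω₀ = 1/√(0.000717·1e-05) = 1.181e+04 rad/s.
Step 3 — f₀ = ω₀/(2π) = 1880 Hz.

f₀ = 1880 Hz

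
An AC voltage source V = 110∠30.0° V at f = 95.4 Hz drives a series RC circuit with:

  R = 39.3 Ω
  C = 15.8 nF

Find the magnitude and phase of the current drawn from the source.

Step 1 — Angular frequency: ω = 2π·f = 2π·95.4 = 599.4 rad/s.
Step 2 — Component impedances:
  R: Z = R = 39.3 Ω
  C: Z = 1/(jωC) = -j/(ω·C) = 0 - j1.056e+05 Ω
Step 3 — Series combination: Z_total = R + C = 39.3 - j1.056e+05 Ω = 1.056e+05∠-90.0° Ω.
Step 4 — Source phasor: V = 110∠30.0° V = 95.26 + j55 V.
Step 5 — Ohm's law: I = V / Z_total = (95.26 + j55) / (39.3 - j1.056e+05) = -0.0005206 + j0.0009024 A.
Step 6 — Convert to polar: |I| = 0.001042 A, ∠I = 120.0°.

I = 0.001042∠120.0° A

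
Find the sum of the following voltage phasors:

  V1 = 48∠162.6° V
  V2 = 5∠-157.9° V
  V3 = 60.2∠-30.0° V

Step 1 — Convert each phasor to rectangular form:
  V1 = 48·(cos(162.6°) + j·sin(162.6°)) = -45.8 + j14.35 V
  V2 = 5·(cos(-157.9°) + j·sin(-157.9°)) = -4.633 - j1.881 V
  V3 = 60.2·(cos(-30.0°) + j·sin(-30.0°)) = 52.13 - j30.1 V
Step 2 — Sum components: V_total = 1.699 - j17.63 V.
Step 3 — Convert to polar: |V_total| = 17.71 V, ∠V_total = -84.5°.

V_total = 17.71∠-84.5° V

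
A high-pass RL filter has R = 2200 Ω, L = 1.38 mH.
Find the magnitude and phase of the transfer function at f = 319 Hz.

Step 1 — Angular frequency: ω = 2π·319 = 2004 rad/s.
Step 2 — Transfer function: H(jω) = jωL/(R + jωL).
Step 3 — Numerator jωL = j·2.766; denominator R + jωL = 2200 + j2.766.
Step 4 — H = 1.581e-06 + j0.001257.
Step 5 — Magnitude: |H| = 0.001257 (-58.0 dB); phase: φ = 89.9°.

|H| = 0.001257 (-58.0 dB), φ = 89.9°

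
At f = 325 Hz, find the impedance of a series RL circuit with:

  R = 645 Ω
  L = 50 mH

Step 1 — Angular frequency: ω = 2π·f = 2π·325 = 2042 rad/s.
Step 2 — Component impedances:
  R: Z = R = 645 Ω
  L: Z = jωL = j·2042·0.05 = 0 + j102.1 Ω
Step 3 — Series combination: Z_total = R + L = 645 + j102.1 Ω = 653∠9.0° Ω.

Z = 645 + j102.1 Ω = 653∠9.0° Ω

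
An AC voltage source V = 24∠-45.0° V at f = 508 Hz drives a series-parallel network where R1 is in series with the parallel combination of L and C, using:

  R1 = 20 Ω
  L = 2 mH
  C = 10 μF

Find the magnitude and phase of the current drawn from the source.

Step 1 — Angular frequency: ω = 2π·f = 2π·508 = 3192 rad/s.
Step 2 — Component impedances:
  R1: Z = R = 20 Ω
  L: Z = jωL = j·3192·0.002 = 0 + j6.384 Ω
  C: Z = 1/(jωC) = -j/(ω·C) = 0 - j31.33 Ω
Step 3 — Parallel branch: L || C = 1/(1/L + 1/C) = 0 + j8.017 Ω.
Step 4 — Series with R1: Z_total = R1 + (L || C) = 20 + j8.017 Ω = 21.55∠21.8° Ω.
Step 5 — Source phasor: V = 24∠-45.0° V = 16.97 - j16.97 V.
Step 6 — Ohm's law: I = V / Z_total = (16.97 - j16.97) / (20 + j8.017) = 0.438 - j1.024 A.
Step 7 — Convert to polar: |I| = 1.114 A, ∠I = -66.8°.

I = 1.114∠-66.8° A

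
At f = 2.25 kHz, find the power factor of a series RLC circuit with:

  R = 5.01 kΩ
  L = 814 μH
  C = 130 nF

Step 1 — Angular frequency: ω = 2π·f = 2π·2250 = 1.414e+04 rad/s.
Step 2 — Component impedances:
  R: Z = R = 5010 Ω
  L: Z = jωL = j·1.414e+04·0.000814 = 0 + j11.51 Ω
  C: Z = 1/(jωC) = -j/(ω·C) = 0 - j544.1 Ω
Step 3 — Series combination: Z_total = R + L + C = 5010 - j532.6 Ω = 5038∠-6.1° Ω.
Step 4 — Power factor: PF = cos(φ) = Re(Z)/|Z| = 5010/5038 = 0.9944.
Step 5 — Type: Im(Z) = -532.6 ⇒ leading (phase φ = -6.1°).

PF = 0.9944 (leading, φ = -6.1°)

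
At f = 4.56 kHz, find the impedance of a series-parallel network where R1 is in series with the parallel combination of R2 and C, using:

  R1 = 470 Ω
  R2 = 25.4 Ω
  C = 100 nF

Step 1 — Angular frequency: ω = 2π·f = 2π·4560 = 2.865e+04 rad/s.
Step 2 — Component impedances:
  R1: Z = R = 470 Ω
  R2: Z = R = 25.4 Ω
  C: Z = 1/(jωC) = -j/(ω·C) = 0 - j349 Ω
Step 3 — Parallel branch: R2 || C = 1/(1/R2 + 1/C) = 25.27 - j1.839 Ω.
Step 4 — Series with R1: Z_total = R1 + (R2 || C) = 495.3 - j1.839 Ω = 495.3∠-0.2° Ω.

Z = 495.3 - j1.839 Ω = 495.3∠-0.2° Ω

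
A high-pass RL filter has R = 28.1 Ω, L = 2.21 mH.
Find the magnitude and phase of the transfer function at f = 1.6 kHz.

Step 1 — Angular frequency: ω = 2π·1600 = 1.005e+04 rad/s.
Step 2 — Transfer function: H(jω) = jωL/(R + jωL).
Step 3 — Numerator jωL = j·22.22; denominator R + jωL = 28.1 + j22.22.
Step 4 — H = 0.3847 + j0.4865.
Step 5 — Magnitude: |H| = 0.6202 (-4.1 dB); phase: φ = 51.7°.

|H| = 0.6202 (-4.1 dB), φ = 51.7°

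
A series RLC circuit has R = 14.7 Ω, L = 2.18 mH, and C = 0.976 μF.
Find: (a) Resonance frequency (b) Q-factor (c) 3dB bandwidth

Step 1 — Resonance condition Im(Z)=0 gives ω₀ = 1/√(LC).
Step 2 — ω₀ = 1/√(0.00218·9.76e-07) = 2.168e+04 rad/s.
Step 3 — f₀ = ω₀/(2π) = 3450 Hz.
Step 4 — Series Q: Q = ω₀L/R = 2.168e+04·0.00218/14.7 = 3.215.
Step 5 — 3dB bandwidth: Δω = ω₀/Q = 6743 rad/s; BW = Δω/(2π) = 1073 Hz.

(a) f₀ = 3450 Hz  (b) Q = 3.215  (c) BW = 1073 Hz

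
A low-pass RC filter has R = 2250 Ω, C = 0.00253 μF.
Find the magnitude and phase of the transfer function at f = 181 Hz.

Step 1 — Angular frequency: ω = 2π·181 = 1137 rad/s.
Step 2 — Transfer function: H(jω) = 1/(1 + jωRC).
Step 3 — Denominator: 1 + jωRC = 1 + j·1137·2250·2.53e-09 = 1 + j0.006474.
Step 4 — H = 1 - j0.006474.
Step 5 — Magnitude: |H| = 1 (-0.0 dB); phase: φ = -0.4°.

|H| = 1 (-0.0 dB), φ = -0.4°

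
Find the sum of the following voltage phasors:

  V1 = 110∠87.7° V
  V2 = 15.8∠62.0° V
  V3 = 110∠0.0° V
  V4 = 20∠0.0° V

Step 1 — Convert each phasor to rectangular form:
  V1 = 110·(cos(87.7°) + j·sin(87.7°)) = 4.414 + j109.9 V
  V2 = 15.8·(cos(62.0°) + j·sin(62.0°)) = 7.418 + j13.95 V
  V3 = 110·(cos(0.0°) + j·sin(0.0°)) = 110 V
  V4 = 20·(cos(0.0°) + j·sin(0.0°)) = 20 V
Step 2 — Sum components: V_total = 141.8 + j123.9 V.
Step 3 — Convert to polar: |V_total| = 188.3 V, ∠V_total = 41.1°.

V_total = 188.3∠41.1° V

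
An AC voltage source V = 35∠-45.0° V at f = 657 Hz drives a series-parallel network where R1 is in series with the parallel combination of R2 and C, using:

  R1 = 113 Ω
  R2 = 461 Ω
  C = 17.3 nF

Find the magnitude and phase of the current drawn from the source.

Step 1 — Angular frequency: ω = 2π·f = 2π·657 = 4128 rad/s.
Step 2 — Component impedances:
  R1: Z = R = 113 Ω
  R2: Z = R = 461 Ω
  C: Z = 1/(jωC) = -j/(ω·C) = 0 - j1.4e+04 Ω
Step 3 — Parallel branch: R2 || C = 1/(1/R2 + 1/C) = 460.5 - j15.16 Ω.
Step 4 — Series with R1: Z_total = R1 + (R2 || C) = 573.5 - j15.16 Ω = 573.7∠-1.5° Ω.
Step 5 — Source phasor: V = 35∠-45.0° V = 24.75 - j24.75 V.
Step 6 — Ohm's law: I = V / Z_total = (24.75 - j24.75) / (573.5 - j15.16) = 0.04426 - j0.04198 A.
Step 7 — Convert to polar: |I| = 0.06101 A, ∠I = -43.5°.

I = 0.06101∠-43.5° A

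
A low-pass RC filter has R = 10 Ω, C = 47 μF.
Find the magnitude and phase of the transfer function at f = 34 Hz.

Step 1 — Angular frequency: ω = 2π·34 = 213.6 rad/s.
Step 2 — Transfer function: H(jω) = 1/(1 + jωRC).
Step 3 — Denominator: 1 + jωRC = 1 + j·213.6·10·4.7e-05 = 1 + j0.1004.
Step 4 — H = 0.99 - j0.0994.
Step 5 — Magnitude: |H| = 0.995 (-0.0 dB); phase: φ = -5.7°.

|H| = 0.995 (-0.0 dB), φ = -5.7°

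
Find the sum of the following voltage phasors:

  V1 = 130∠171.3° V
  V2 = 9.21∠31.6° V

Step 1 — Convert each phasor to rectangular form:
  V1 = 130·(cos(171.3°) + j·sin(171.3°)) = -128.5 + j19.66 V
  V2 = 9.21·(cos(31.6°) + j·sin(31.6°)) = 7.844 + j4.826 V
Step 2 — Sum components: V_total = -120.7 + j24.49 V.
Step 3 — Convert to polar: |V_total| = 123.1 V, ∠V_total = 168.5°.

V_total = 123.1∠168.5° V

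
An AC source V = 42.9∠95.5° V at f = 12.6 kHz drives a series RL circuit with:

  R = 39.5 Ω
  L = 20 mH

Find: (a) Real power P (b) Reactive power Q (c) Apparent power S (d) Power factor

Step 1 — Angular frequency: ω = 2π·f = 2π·1.26e+04 = 7.917e+04 rad/s.
Step 2 — Component impedances:
  R: Z = R = 39.5 Ω
  L: Z = jωL = j·7.917e+04·0.02 = 0 + j1583 Ω
Step 3 — Series combination: Z_total = R + L = 39.5 + j1583 Ω = 1584∠88.6° Ω.
Step 4 — Source phasor: V = 42.9∠95.5° V = -4.112 + j42.7 V.
Step 5 — Current: I = V / Z = 0.02689 + j0.003268 A = 0.02709∠6.9° A.
Step 6 — Complex power: S = V·I* = 0.02898 + j1.162 VA.
Step 7 — Real power: P = Re(S) = 0.02898 W.
Step 8 — Reactive power: Q = Im(S) = 1.162 VAR.
Step 9 — Apparent power: |S| = 1.162 VA.
Step 10 — Power factor: PF = P/|S| = 0.02494 (lagging).

(a) P = 0.02898 W  (b) Q = 1.162 VAR  (c) S = 1.162 VA  (d) PF = 0.02494 (lagging)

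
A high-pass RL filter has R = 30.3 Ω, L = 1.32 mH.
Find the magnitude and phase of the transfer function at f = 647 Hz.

Step 1 — Angular frequency: ω = 2π·647 = 4065 rad/s.
Step 2 — Transfer function: H(jω) = jωL/(R + jωL).
Step 3 — Numerator jωL = j·5.366; denominator R + jωL = 30.3 + j5.366.
Step 4 — H = 0.03041 + j0.1717.
Step 5 — Magnitude: |H| = 0.1744 (-15.2 dB); phase: φ = 80.0°.

|H| = 0.1744 (-15.2 dB), φ = 80.0°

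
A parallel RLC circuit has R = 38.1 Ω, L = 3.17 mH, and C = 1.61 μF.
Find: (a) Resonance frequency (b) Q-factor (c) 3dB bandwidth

Step 1 — Resonance: ω₀ = 1/√(LC) = 1/√(0.00317·1.61e-06) = 1.4e+04 rad/s.
Step 2 — f₀ = ω₀/(2π) = 2228 Hz.
Step 3 — Parallel Q: Q = R/(ω₀L) = 38.1/(1.4e+04·0.00317) = 0.8586.
Step 4 — Bandwidth: Δω = ω₀/Q = 1.63e+04 rad/s; BW = Δω/(2π) = 2595 Hz.

(a) f₀ = 2228 Hz  (b) Q = 0.8586  (c) BW = 2595 Hz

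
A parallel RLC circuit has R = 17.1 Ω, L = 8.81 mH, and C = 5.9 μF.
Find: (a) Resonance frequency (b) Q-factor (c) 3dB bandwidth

Step 1 — Resonance: ω₀ = 1/√(LC) = 1/√(0.00881·5.9e-06) = 4386 rad/s.
Step 2 — f₀ = ω₀/(2π) = 698.1 Hz.
Step 3 — Parallel Q: Q = R/(ω₀L) = 17.1/(4386·0.00881) = 0.4425.
Step 4 — Bandwidth: Δω = ω₀/Q = 9912 rad/s; BW = Δω/(2π) = 1578 Hz.

(a) f₀ = 698.1 Hz  (b) Q = 0.4425  (c) BW = 1578 Hz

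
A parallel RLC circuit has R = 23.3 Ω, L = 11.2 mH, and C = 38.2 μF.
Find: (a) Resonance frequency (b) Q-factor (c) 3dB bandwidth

Step 1 — Resonance: ω₀ = 1/√(LC) = 1/√(0.0112·3.82e-05) = 1529 rad/s.
Step 2 — f₀ = ω₀/(2π) = 243.3 Hz.
Step 3 — Parallel Q: Q = R/(ω₀L) = 23.3/(1529·0.0112) = 1.361.
Step 4 — Bandwidth: Δω = ω₀/Q = 1124 rad/s; BW = Δω/(2π) = 178.8 Hz.

(a) f₀ = 243.3 Hz  (b) Q = 1.361  (c) BW = 178.8 Hz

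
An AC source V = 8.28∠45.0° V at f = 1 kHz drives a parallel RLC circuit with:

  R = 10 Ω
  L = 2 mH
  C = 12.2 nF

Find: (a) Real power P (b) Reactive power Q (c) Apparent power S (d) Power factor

Step 1 — Angular frequency: ω = 2π·f = 2π·1000 = 6283 rad/s.
Step 2 — Component impedances:
  R: Z = R = 10 Ω
  L: Z = jωL = j·6283·0.002 = 0 + j12.57 Ω
  C: Z = 1/(jωC) = -j/(ω·C) = 0 - j1.305e+04 Ω
Step 3 — Parallel combination: 1/Z_total = 1/R + 1/L + 1/C; Z_total = 6.127 + j4.871 Ω = 7.828∠38.5° Ω.
Step 4 — Source phasor: V = 8.28∠45.0° V = 5.855 + j5.855 V.
Step 5 — Current: I = V / Z = 1.051 + j0.12 A = 1.058∠6.5° A.
Step 6 — Complex power: S = V·I* = 6.856 + j5.45 VA.
Step 7 — Real power: P = Re(S) = 6.856 W.
Step 8 — Reactive power: Q = Im(S) = 5.45 VAR.
Step 9 — Apparent power: |S| = 8.758 VA.
Step 10 — Power factor: PF = P/|S| = 0.7828 (lagging).

(a) P = 6.856 W  (b) Q = 5.45 VAR  (c) S = 8.758 VA  (d) PF = 0.7828 (lagging)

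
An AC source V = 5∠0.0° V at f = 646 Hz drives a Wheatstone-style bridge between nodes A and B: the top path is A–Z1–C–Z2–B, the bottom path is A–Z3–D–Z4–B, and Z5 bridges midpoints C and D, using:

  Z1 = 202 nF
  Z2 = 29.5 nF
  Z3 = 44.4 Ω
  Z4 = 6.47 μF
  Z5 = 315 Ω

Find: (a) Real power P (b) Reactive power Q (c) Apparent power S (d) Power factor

Step 1 — Angular frequency: ω = 2π·f = 2π·646 = 4059 rad/s.
Step 2 — Component impedances:
  Z1: Z = 1/(jωC) = -j/(ω·C) = 0 - j1220 Ω
  Z2: Z = 1/(jωC) = -j/(ω·C) = 0 - j8352 Ω
  Z3: Z = R = 44.4 Ω
  Z4: Z = 1/(jωC) = -j/(ω·C) = 0 - j38.08 Ω
  Z5: Z = R = 315 Ω
Step 3 — Bridge requires nodal analysis (the Z5 bridge couples midpoints C and D, so the two paths cannot be reduced to a simple series/parallel combination). Setting node B to ground and injecting 1 A at node A, the 3-node admittance system at A, C, D solves to V_A = Z_AB = 43.94 - j39.48 Ω = 59.07∠-41.9° Ω.
Step 4 — Source phasor: V = 5∠0.0° V = 5 V.
Step 5 — Current: I = V / Z = 0.06297 + j0.05656 A = 0.08464∠41.9° A.
Step 6 — Complex power: S = V·I* = 0.3148 - j0.2828 VA.
Step 7 — Real power: P = Re(S) = 0.3148 W.
Step 8 — Reactive power: Q = Im(S) = -0.2828 VAR.
Step 9 — Apparent power: |S| = 0.4232 VA.
Step 10 — Power factor: PF = P/|S| = 0.7439 (leading).

(a) P = 0.3148 W  (b) Q = -0.2828 VAR  (c) S = 0.4232 VA  (d) PF = 0.7439 (leading)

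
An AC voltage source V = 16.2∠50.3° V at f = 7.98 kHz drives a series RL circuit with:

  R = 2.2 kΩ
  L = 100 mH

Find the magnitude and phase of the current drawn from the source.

Step 1 — Angular frequency: ω = 2π·f = 2π·7980 = 5.014e+04 rad/s.
Step 2 — Component impedances:
  R: Z = R = 2200 Ω
  L: Z = jωL = j·5.014e+04·0.1 = 0 + j5014 Ω
Step 3 — Series combination: Z_total = R + L = 2200 + j5014 Ω = 5475∠66.3° Ω.
Step 4 — Source phasor: V = 16.2∠50.3° V = 10.35 + j12.46 V.
Step 5 — Ohm's law: I = V / Z_total = (10.35 + j12.46) / (2200 + j5014) = 0.002844 - j0.000816 A.
Step 6 — Convert to polar: |I| = 0.002959 A, ∠I = -16.0°.

I = 0.002959∠-16.0° A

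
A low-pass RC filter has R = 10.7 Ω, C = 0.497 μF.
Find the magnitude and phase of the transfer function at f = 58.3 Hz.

Step 1 — Angular frequency: ω = 2π·58.3 = 366.3 rad/s.
Step 2 — Transfer function: H(jω) = 1/(1 + jωRC).
Step 3 — Denominator: 1 + jωRC = 1 + j·366.3·10.7·4.97e-07 = 1 + j0.001948.
Step 4 — H = 1 - j0.001948.
Step 5 — Magnitude: |H| = 1 (-0.0 dB); phase: φ = -0.1°.

|H| = 1 (-0.0 dB), φ = -0.1°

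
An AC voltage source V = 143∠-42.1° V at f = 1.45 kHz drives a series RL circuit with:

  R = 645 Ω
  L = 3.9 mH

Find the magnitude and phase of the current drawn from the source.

Step 1 — Angular frequency: ω = 2π·f = 2π·1450 = 9111 rad/s.
Step 2 — Component impedances:
  R: Z = R = 645 Ω
  L: Z = jωL = j·9111·0.0039 = 0 + j35.53 Ω
Step 3 — Series combination: Z_total = R + L = 645 + j35.53 Ω = 646∠3.2° Ω.
Step 4 — Source phasor: V = 143∠-42.1° V = 106.1 - j95.87 V.
Step 5 — Ohm's law: I = V / Z_total = (106.1 - j95.87) / (645 + j35.53) = 0.1558 - j0.1572 A.
Step 6 — Convert to polar: |I| = 0.2214 A, ∠I = -45.3°.

I = 0.2214∠-45.3° A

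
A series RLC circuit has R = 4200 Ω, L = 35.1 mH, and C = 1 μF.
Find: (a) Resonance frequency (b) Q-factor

Step 1 — Resonance condition Im(Z)=0 gives ω₀ = 1/√(LC).
Step 2 — ω₀ = 1/√(0.0351·1e-06) = 5338 rad/s.
Step 3 — f₀ = ω₀/(2π) = 849.5 Hz.
Step 4 — Series Q: Q = ω₀L/R = 5338·0.0351/4200 = 0.04461.

(a) f₀ = 849.5 Hz  (b) Q = 0.04461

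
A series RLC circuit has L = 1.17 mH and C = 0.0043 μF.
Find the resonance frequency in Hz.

Step 1 — Resonance condition Im(Z)=0 gives ω₀ = 1/√(LC).
Step 2 — ω₀ = 1/√(0.00117·4.3e-09) = 4.458e+05 rad/s.
Step 3 — f₀ = ω₀/(2π) = 7.096e+04 Hz.

f₀ = 7.096e+04 Hz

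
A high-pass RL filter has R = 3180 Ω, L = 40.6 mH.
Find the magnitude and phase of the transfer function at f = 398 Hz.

Step 1 — Angular frequency: ω = 2π·398 = 2501 rad/s.
Step 2 — Transfer function: H(jω) = jωL/(R + jωL).
Step 3 — Numerator jωL = j·101.5; denominator R + jωL = 3180 + j101.5.
Step 4 — H = 0.001018 + j0.03189.
Step 5 — Magnitude: |H| = 0.03191 (-29.9 dB); phase: φ = 88.2°.

|H| = 0.03191 (-29.9 dB), φ = 88.2°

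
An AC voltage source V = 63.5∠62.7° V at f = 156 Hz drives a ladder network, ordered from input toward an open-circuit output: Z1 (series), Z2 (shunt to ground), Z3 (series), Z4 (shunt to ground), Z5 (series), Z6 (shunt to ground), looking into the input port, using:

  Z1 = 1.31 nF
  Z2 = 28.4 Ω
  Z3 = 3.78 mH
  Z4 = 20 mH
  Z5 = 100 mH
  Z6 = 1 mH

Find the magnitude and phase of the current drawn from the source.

Step 1 — Angular frequency: ω = 2π·f = 2π·156 = 980.2 rad/s.
Step 2 — Component impedances:
  Z1: Z = 1/(jωC) = -j/(ω·C) = 0 - j7.788e+05 Ω
  Z2: Z = R = 28.4 Ω
  Z3: Z = jωL = j·980.2·0.00378 = 0 + j3.705 Ω
  Z4: Z = jωL = j·980.2·0.02 = 0 + j19.6 Ω
  Z5: Z = jωL = j·980.2·0.1 = 0 + j98.02 Ω
  Z6: Z = jωL = j·980.2·0.001 = 0 + j0.9802 Ω
Step 3 — Ladder network (open output): work backward from the far end, alternating series and parallel combinations. Z_in = 9.458 - j7.788e+05 Ω = 7.788e+05∠-90.0° Ω.
Step 4 — Source phasor: V = 63.5∠62.7° V = 29.12 + j56.43 V.
Step 5 — Ohm's law: I = V / Z_total = (29.12 + j56.43) / (9.458 - j7.788e+05) = -7.246e-05 + j3.74e-05 A.
Step 6 — Convert to polar: |I| = 8.154e-05 A, ∠I = 152.7°.

I = 8.154e-05∠152.7° A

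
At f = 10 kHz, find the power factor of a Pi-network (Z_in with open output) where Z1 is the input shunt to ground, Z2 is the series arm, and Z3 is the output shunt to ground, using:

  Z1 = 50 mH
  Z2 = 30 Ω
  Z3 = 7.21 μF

Step 1 — Angular frequency: ω = 2π·f = 2π·1e+04 = 6.283e+04 rad/s.
Step 2 — Component impedances:
  Z1: Z = jωL = j·6.283e+04·0.05 = 0 + j3142 Ω
  Z2: Z = R = 30 Ω
  Z3: Z = 1/(jωC) = -j/(ω·C) = 0 - j2.207 Ω
Step 3 — With open output, the series arm Z2 and the output shunt Z3 appear in series to ground: Z2 + Z3 = 30 - j2.207 Ω.
Step 4 — Parallel with input shunt Z1: Z_in = Z1 || (Z2 + Z3) = 30.04 - j1.922 Ω = 30.1∠-3.7° Ω.
Step 5 — Power factor: PF = cos(φ) = Re(Z)/|Z| = 30.04/30.1 = 0.998.
Step 6 — Type: Im(Z) = -1.922 ⇒ leading (phase φ = -3.7°).

PF = 0.998 (leading, φ = -3.7°)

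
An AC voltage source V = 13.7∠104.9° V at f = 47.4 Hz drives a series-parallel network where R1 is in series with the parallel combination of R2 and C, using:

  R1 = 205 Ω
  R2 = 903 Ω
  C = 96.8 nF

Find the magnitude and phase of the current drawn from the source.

Step 1 — Angular frequency: ω = 2π·f = 2π·47.4 = 297.8 rad/s.
Step 2 — Component impedances:
  R1: Z = R = 205 Ω
  R2: Z = R = 903 Ω
  C: Z = 1/(jωC) = -j/(ω·C) = 0 - j3.469e+04 Ω
Step 3 — Parallel branch: R2 || C = 1/(1/R2 + 1/C) = 902.4 - j23.49 Ω.
Step 4 — Series with R1: Z_total = R1 + (R2 || C) = 1107 - j23.49 Ω = 1108∠-1.2° Ω.
Step 5 — Source phasor: V = 13.7∠104.9° V = -3.523 + j13.24 V.
Step 6 — Ohm's law: I = V / Z_total = (-3.523 + j13.24) / (1107 - j23.49) = -0.003433 + j0.01188 A.
Step 7 — Convert to polar: |I| = 0.01237 A, ∠I = 106.1°.

I = 0.01237∠106.1° A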